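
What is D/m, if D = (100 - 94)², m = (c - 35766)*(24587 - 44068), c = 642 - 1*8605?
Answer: 36/851884649 ≈ 4.2259e-8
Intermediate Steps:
c = -7963 (c = 642 - 8605 = -7963)
m = 851884649 (m = (-7963 - 35766)*(24587 - 44068) = -43729*(-19481) = 851884649)
D = 36 (D = 6² = 36)
D/m = 36/851884649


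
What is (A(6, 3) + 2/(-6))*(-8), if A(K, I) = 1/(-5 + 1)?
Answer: 14/3 ≈ 4.6667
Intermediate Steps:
A(K, I) = -1/4 (A(K, I) = 1/(-4) = -1/4)
(A(6, 3) + 2/(-6))*(-8) = (-1/4 + 2/(-6))*(-8) = (-1/4 + 2*(-1/6))*(-8) = (-1/4 - 1/3)*(-8) = -7/12*(-8) = 14/3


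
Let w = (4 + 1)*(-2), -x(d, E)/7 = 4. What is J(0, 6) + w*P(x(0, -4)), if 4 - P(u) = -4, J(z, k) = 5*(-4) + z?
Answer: -100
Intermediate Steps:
J(z, k) = -20 + z
x(d, E) = -28 (x(d, E) = -7*4 = -28)
P(u) = 8 (P(u) = 4 - 1*(-4) = 4 + 4 = 8)
w = -10 (w = 5*(-2) = -10)
J(0, 6) + w*P(x(0, -4)) = (-20 + 0) - 10*8 = -20 - 80 = -100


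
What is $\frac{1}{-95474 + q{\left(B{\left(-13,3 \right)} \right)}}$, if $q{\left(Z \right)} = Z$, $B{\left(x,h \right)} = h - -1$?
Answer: $- \frac{1}{95470} \approx -1.0474 \cdot 10^{-5}$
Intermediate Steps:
$B{\left(x,h \right)} = 1 + h$ ($B{\left(x,h \right)} = h + 1 = 1 + h$)
$\frac{1}{-95474 + q{\left(B{\left(-13,3 \right)} \right)}} = \frac{1}{-95474 + \left(1 + 3\right)} = \frac{1}{-95474 + 4} = \frac{1}{-95470} = - \frac{1}{95470}$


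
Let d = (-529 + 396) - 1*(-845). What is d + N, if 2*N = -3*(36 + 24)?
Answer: 622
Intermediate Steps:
d = 712 (d = -133 + 845 = 712)
N = -90 (N = (-3*(36 + 24))/2 = (-3*60)/2 = (1/2)*(-180) = -90)
d + N = 712 - 90 = 622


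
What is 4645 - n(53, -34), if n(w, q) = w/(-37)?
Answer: 171918/37 ≈ 4646.4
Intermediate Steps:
n(w, q) = -w/37 (n(w, q) = w*(-1/37) = -w/37)
4645 - n(53, -34) = 4645 - (-1)*53/37 = 4645 - 1*(-53/37) = 4645 + 53/37 = 171918/37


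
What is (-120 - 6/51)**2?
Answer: 4169764/289 ≈ 14428.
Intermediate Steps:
(-120 - 6/51)**2 = (-120 - 1*2/17)**2 = (-120 - 2/17)**2 = (-2042/17)**2 = 4169764/289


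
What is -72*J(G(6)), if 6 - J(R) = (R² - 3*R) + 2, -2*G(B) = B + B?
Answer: 3600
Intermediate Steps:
G(B) = -B (G(B) = -(B + B)/2 = -B)
J(R) = 4 - R² + 3*R (J(R) = 6 - ((R² - 3*R) + 2) = 6 - (2 + R² - 3*R) = 6 + (-2 - R² + 3*R) = 4 - R² + 3*R)
-72*J(G(6)) = -72*(4 - (-1*6)² + 3*(-1*6)) = -72*(4 - 1*(-6)² + 3*(-6)) = -72*(4 - 1*36 - 18) = -72*(4 - 36 - 18) = -72*(-50) = 3600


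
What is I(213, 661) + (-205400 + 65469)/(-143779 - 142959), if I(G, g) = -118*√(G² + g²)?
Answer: 139931/286738 - 118*√482290 ≈ -81947.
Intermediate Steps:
I(213, 661) + (-205400 + 65469)/(-143779 - 142959) = -118*√(213² + 661²) + (-205400 + 65469)/(-143779 - 142959) = -118*√(45369 + 436921) - 139931/(-286738) = -118*√482290 - 139931*(-1/286738) = -118*√482290 + 139931/286738 = 139931/286738 - 118*√482290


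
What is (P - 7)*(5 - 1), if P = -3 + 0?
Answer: -40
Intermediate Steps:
P = -3
(P - 7)*(5 - 1) = (-3 - 7)*(5 - 1) = -10*4 = -40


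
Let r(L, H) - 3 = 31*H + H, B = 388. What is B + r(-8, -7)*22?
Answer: -4474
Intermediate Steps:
r(L, H) = 3 + 32*H (r(L, H) = 3 + (31*H + H) = 3 + 32*H)
B + r(-8, -7)*22 = 388 + (3 + 32*(-7))*22 = 388 + (3 - 224)*22 = 388 - 221*22 = 388 - 4862 = -4474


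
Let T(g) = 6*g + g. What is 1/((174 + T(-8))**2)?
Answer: 1/13924 ≈ 7.1818e-5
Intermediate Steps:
T(g) = 7*g
1/((174 + T(-8))**2) = 1/((174 + 7*(-8))**2) = 1/((174 - 56)**2) = 1/(118**2) = 1/13924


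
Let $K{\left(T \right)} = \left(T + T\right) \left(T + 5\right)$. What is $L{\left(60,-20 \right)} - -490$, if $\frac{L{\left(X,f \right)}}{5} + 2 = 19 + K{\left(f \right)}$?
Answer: $3575$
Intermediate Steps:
$K{\left(T \right)} = 2 T \left(5 + T\right)$
$L{\left(X,f \right)} = 85 + 10 f \left(5 + f\right)$ ($L{\left(X,f \right)} = -10 + 5 \left(19 + 2 f \left(5 + f\right)\right) = -10 + \left(95 + 10 f \left(5 + f\right)\right) = 85 + 10 f \left(5 + f\right)$)
$L{\left(60,-20 \right)} - -490 = \left(85 + 10 \left(-20\right) \left(5 - 20\right)\right) - -490 = \left(85 + 10 \left(-20\right) \left(-15\right)\right) + 490 = \left(85 + 3000\right) + 490 = 3085 + 490 = 3575$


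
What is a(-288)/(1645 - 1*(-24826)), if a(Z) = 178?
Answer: 178/26471 ≈ 0.0067243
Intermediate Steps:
a(-288)/(1645 - 1*(-24826)) = 178/(1645 - 1*(-24826)) = 178/(1645 + 24826) = 178/26471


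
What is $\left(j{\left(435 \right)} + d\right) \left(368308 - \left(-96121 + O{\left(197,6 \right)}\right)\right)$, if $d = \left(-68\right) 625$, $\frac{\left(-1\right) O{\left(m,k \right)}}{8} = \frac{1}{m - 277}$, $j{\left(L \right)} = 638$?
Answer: $- \frac{97209613059}{5} \approx -1.9442 \cdot 10^{10}$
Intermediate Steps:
$O{\left(m,k \right)} = - \frac{8}{-277 + m}$ ($O{\left(m,k \right)} = - \frac{8}{m - 277} = - \frac{8}{-277 + m}$)
$d = -42500$
$\left(j{\left(435 \right)} + d\right) \left(368308 - \left(-96121 + O{\left(197,6 \right)}\right)\right) = \left(638 - 42500\right) \left(368308 + \left(96121 - - \frac{8}{-277 + 197}\right)\right) = - 41862 \left(368308 + \left(96121 - - \frac{8}{-80}\right)\right) = - 41862 \left(368308 + \left(96121 - \left(-8\right) \left(- \frac{1}{80}\right)\right)\right) = - 41862 \left(368308 + \left(96121 - \frac{1}{10}\right)\right) = - 41862 \left(368308 + \frac{961209}{10}\right) = \left(-41862\right) \frac{4644289}{10} = - \frac{97209613059}{5}$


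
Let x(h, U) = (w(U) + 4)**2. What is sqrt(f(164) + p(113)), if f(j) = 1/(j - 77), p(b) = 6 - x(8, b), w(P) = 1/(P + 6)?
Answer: 2*I*sqrt(269456835)/10353 ≈ 3.1711*I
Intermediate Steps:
w(P) = 1/(6 + P)
x(h, U) = (4 + 1/(6 + U))**2 (x(h, U) = (1/(6 + U) + 4)**2 = (4 + 1/(6 + U))**2)
p(b) = 6 - (25 + 4*b)**2/(6 + b)**2
f(j) = 1/(-77 + j)
sqrt(f(164) + p(113)) = sqrt(1/(-77 + 164) + (6 - (25 + 4*113)**2/(6 + 113)**2)) = sqrt(1/87 + (6 - 1*(25 + 452)**2/119**2)) = sqrt(1/87 + (6 - 1*1/14161*477**2)) = sqrt(1/87 + (6 - 1*1/14161*227529)) = sqrt(1/87 + (6 - 227529/14161)) = sqrt(1/87 - 142563/14161) = sqrt(-12388820/1232007) = 2*I*sqrt(269456835)/10353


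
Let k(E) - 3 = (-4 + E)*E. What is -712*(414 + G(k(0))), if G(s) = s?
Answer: -296904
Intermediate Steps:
k(E) = 3 + E*(-4 + E) (k(E) = 3 + (-4 + E)*E = 3 + E*(-4 + E))
-712*(414 + G(k(0))) = -712*(414 + (3 + 0**2 - 4*0)) = -712*(414 + (3 + 0 + 0)) = -712*(414 + 3) = -712*417 = -296904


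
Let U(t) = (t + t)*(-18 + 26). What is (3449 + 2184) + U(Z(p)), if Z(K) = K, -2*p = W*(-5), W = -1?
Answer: 5593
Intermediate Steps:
p = -5/2 (p = -(-1)*(-5)/2 = -½*5 = -5/2 ≈ -2.5000)
U(t) = 16*t (U(t) = (2*t)*8 = 16*t)
(3449 + 2184) + U(Z(p)) = (3449 + 2184) + 16*(-5/2) = 5633 - 40 = 5593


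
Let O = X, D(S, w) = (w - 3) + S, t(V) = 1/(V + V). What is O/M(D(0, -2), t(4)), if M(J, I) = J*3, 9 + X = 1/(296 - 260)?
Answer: 323/540 ≈ 0.59815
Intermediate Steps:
X = -323/36 (X = -9 + 1/(296 - 260) = -9 + 1/36 = -323/36 ≈ -8.9722)
t(V) = 1/(2*V)
D(S, w) = -3 + S + w (D(S, w) = (-3 + w) + S = -3 + S + w)
O = -323/36 ≈ -8.9722
M(J, I) = 3*J
O/M(D(0, -2), t(4)) = -323*1/(3*(-3 + 0 - 2))/36 = -323/(36*(3*(-5))) = -323/36/(-15) = -323/36*(-1/15) = 323/540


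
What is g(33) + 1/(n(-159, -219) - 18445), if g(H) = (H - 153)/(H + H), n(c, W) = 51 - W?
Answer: -363511/199925 ≈ -1.8182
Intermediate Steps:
g(H) = (-153 + H)/(2*H) (g(H) = (-153 + H)/((2*H)) = (-153 + H)*(1/(2*H)) = (-153 + H)/(2*H))
g(33) + 1/(n(-159, -219) - 18445) = (½)*(-153 + 33)/33 + 1/((51 - 1*(-219)) - 18445) = (½)*(1/33)*(-120) + 1/((51 + 219) - 18445) = -20/11 + 1/(270 - 18445) = -20/11 + 1/(-18175) = -20/11 - 1/18175 = -363511/199925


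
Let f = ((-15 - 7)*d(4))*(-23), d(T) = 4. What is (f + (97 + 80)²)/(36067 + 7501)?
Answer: 33353/43568 ≈ 0.76554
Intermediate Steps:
f = 2024 (f = ((-15 - 7)*4)*(-23) = -22*4*(-23) = -88*(-23) = 2024)
(f + (97 + 80)²)/(36067 + 7501) = (2024 + (97 + 80)²)/(36067 + 7501) = (2024 + 177²)/43568 = (2024 + 31329)*(1/43568) = 33353*(1/43568) = 33353/43568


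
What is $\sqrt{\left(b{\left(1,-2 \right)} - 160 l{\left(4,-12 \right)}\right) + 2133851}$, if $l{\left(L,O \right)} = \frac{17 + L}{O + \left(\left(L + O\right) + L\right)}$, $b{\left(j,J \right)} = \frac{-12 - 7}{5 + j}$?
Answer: $\frac{\sqrt{76826082}}{6} \approx 1460.8$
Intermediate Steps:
$b{\left(j,J \right)} = - \frac{19}{5 + j}$
$l{\left(L,O \right)} = \frac{17 + L}{2 L + 2 O}$ ($l{\left(L,O \right)} = \frac{17 + L}{O + \left(O + 2 L\right)} = \frac{17 + L}{2 L + 2 O}$)
$\sqrt{\left(b{\left(1,-2 \right)} - 160 l{\left(4,-12 \right)}\right) + 2133851} = \sqrt{\left(- \frac{19}{5 + 1} - 160 \frac{17 + 4}{2 \left(4 - 12\right)}\right) + 2133851} = \sqrt{\left(- \frac{19}{6} - 160 \cdot \frac{1}{2} \frac{1}{-8} \cdot 21\right) + 2133851} = \sqrt{\left(\left(-19\right) \frac{1}{6} - 160 \cdot \frac{1}{2} \left(- \frac{1}{8}\right) 21\right) + 2133851} = \sqrt{\left(- \frac{19}{6} - -210\right) + 2133851} = \sqrt{\left(- \frac{19}{6} + 210\right) + 2133851} = \sqrt{\frac{1241}{6} + 2133851} = \sqrt{\frac{12804347}{6}} = \frac{\sqrt{76826082}}{6}$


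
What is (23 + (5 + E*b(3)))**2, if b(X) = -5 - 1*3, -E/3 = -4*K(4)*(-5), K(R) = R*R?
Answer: 59413264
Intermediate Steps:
K(R) = R**2
E = -960 (E = -3*(-4*4**2)*(-5) = -3*(-4*16)*(-5) = -(-192)*(-5) = -3*320 = -960)
b(X) = -8 (b(X) = -5 - 3 = -8)
(23 + (5 + E*b(3)))**2 = (23 + (5 - 960*(-8)))**2 = (23 + (5 + 7680))**2 = (23 + 7685)**2 = 7708**2 = 59413264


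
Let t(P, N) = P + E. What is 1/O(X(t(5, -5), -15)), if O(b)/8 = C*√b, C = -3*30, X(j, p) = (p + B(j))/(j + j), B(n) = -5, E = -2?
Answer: I*√30/7200 ≈ 0.00076073*I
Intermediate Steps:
t(P, N) = -2 + P (t(P, N) = P - 2 = -2 + P)
X(j, p) = (-5 + p)/(2*j) (X(j, p) = (p - 5)/(j + j) = (-5 + p)/((2*j)) = (-5 + p)*(1/(2*j)) = (-5 + p)/(2*j))
C = -90
O(b) = -720*√b (O(b) = 8*(-90*√b) = -720*√b)
1/O(X(t(5, -5), -15)) = 1/(-720*√2*√(-5 - 15)/(2*√(-2 + 5))) = 1/(-720*I*√30/3) = 1/(-240*I*√30) = I*√30/7200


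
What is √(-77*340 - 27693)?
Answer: I*√53873 ≈ 232.11*I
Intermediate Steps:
√(-77*340 - 27693) = √(-26180 - 27693) = √(-53873) = I*√53873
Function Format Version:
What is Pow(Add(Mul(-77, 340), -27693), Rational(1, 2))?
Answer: Mul(I, Pow(53873, Rational(1, 2))) ≈ Mul(232.11, I)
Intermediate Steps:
Pow(Add(Mul(-77, 340), -27693), Rational(1, 2)) = Pow(Add(-26180, -27693), Rational(1, 2)) = Pow(-53873, Rational(1, 2)) = Mul(I, Pow(53873, Rational(1, 2)))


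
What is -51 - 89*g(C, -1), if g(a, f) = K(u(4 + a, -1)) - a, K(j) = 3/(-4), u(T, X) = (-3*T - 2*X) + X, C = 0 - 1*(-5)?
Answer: 1843/4 ≈ 460.75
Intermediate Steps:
C = 5 (C = 0 + 5 = 5)
u(T, X) = -X - 3*T
K(j) = -¾ (K(j) = 3*(-¼) = -¾)
g(a, f) = -¾ - a
-51 - 89*g(C, -1) = -51 - 89*(-¾ - 1*5) = -51 - 89*(-¾ - 5) = -51 - 89*(-23/4) = -51 + 2047/4 = 1843/4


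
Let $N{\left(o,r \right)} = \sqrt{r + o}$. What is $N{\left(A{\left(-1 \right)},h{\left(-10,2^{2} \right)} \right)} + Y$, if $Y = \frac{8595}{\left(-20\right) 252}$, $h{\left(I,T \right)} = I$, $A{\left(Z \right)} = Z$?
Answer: $- \frac{191}{112} + i \sqrt{11} \approx -1.7054 + 3.3166 i$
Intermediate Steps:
$N{\left(o,r \right)} = \sqrt{o + r}$
$Y = - \frac{191}{112}$ ($Y = \frac{8595}{-5040} = 8595 \left(- \frac{1}{5040}\right) = - \frac{191}{112} \approx -1.7054$)
$N{\left(A{\left(-1 \right)},h{\left(-10,2^{2} \right)} \right)} + Y = \sqrt{-1 - 10} - \frac{191}{112} = \sqrt{-11} - \frac{191}{112} = i \sqrt{11} - \frac{191}{112} = - \frac{191}{112} + i \sqrt{11}$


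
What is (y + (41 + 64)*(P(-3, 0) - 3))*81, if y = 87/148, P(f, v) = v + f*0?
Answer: -3769173/148 ≈ -25467.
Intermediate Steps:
P(f, v) = v (P(f, v) = v + 0 = v)
y = 87/148 (y = 87*(1/148) = 87/148 ≈ 0.58784)
(y + (41 + 64)*(P(-3, 0) - 3))*81 = (87/148 + (41 + 64)*(0 - 3))*81 = (87/148 + 105*(-3))*81 = (87/148 - 315)*81 = -46533/148*81 = -3769173/148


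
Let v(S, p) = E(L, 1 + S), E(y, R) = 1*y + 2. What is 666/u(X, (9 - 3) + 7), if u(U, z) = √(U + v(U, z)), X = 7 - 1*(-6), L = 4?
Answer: 666*√19/19 ≈ 152.79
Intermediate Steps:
E(y, R) = 2 + y (E(y, R) = y + 2 = 2 + y)
v(S, p) = 6 (v(S, p) = 2 + 4 = 6)
X = 13 (X = 7 + 6 = 13)
u(U, z) = √(6 + U) (u(U, z) = √(U + 6) = √(6 + U))
666/u(X, (9 - 3) + 7) = 666/(√(6 + 13)) = 666/(√19) = 666*(√19/19) = 666*√19/19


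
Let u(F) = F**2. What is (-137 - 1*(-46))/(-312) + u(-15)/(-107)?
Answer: -4651/2568 ≈ -1.8111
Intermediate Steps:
(-137 - 1*(-46))/(-312) + u(-15)/(-107) = (-137 - 1*(-46))/(-312) + (-15)**2/(-107) = (-137 + 46)*(-1/312) + 225*(-1/107) = -91*(-1/312) - 225/107 = 7/24 - 225/107 = -4651/2568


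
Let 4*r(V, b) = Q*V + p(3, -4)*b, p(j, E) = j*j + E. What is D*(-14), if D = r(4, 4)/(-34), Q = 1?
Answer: 42/17 ≈ 2.4706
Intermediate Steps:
p(j, E) = E + j**2 (p(j, E) = j**2 + E = E + j**2)
r(V, b) = V/4 + 5*b/4 (r(V, b) = (1*V + (-4 + 3**2)*b)/4 = (V + (-4 + 9)*b)/4 = (V + 5*b)/4 = V/4 + 5*b/4)
D = -3/17 (D = ((1/4)*4 + (5/4)*4)/(-34) = (1 + 5)*(-1/34) = 6*(-1/34) = -3/17 ≈ -0.17647)
D*(-14) = -3/17*(-14) = 42/17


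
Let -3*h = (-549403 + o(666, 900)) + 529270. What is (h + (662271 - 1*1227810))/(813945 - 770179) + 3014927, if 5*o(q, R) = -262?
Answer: 989630522036/328245 ≈ 3.0149e+6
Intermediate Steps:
o(q, R) = -262/5 (o(q, R) = (⅕)*(-262) = -262/5)
h = 100927/15 (h = -((-549403 - 262/5) + 529270)/3 = -(-2747277/5 + 529270)/3 = -⅓*(-100927/5) = 100927/15 ≈ 6728.5)
(h + (662271 - 1*1227810))/(813945 - 770179) + 3014927 = (100927/15 + (662271 - 1*1227810))/(813945 - 770179) + 3014927 = (100927/15 + (662271 - 1227810))/43766 + 3014927 = (100927/15 - 565539)*(1/43766) + 3014927 = -8382158/15*1/43766 + 3014927 = -4191079/328245 + 3014927 = 989630522036/328245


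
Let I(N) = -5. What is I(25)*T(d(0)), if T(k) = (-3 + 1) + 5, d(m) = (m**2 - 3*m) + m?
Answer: -15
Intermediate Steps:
d(m) = m**2 - 2*m
T(k) = 3 (T(k) = -2 + 5 = 3)
I(25)*T(d(0)) = -5*3 = -15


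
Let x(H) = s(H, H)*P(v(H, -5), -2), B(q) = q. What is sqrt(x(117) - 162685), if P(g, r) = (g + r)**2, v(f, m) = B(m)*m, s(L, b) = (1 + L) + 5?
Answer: I*sqrt(97618) ≈ 312.44*I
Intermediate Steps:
s(L, b) = 6 + L
v(f, m) = m**2 (v(f, m) = m*m = m**2)
x(H) = 3174 + 529*H (x(H) = (6 + H)*((-5)**2 - 2)**2 = (6 + H)*(25 - 2)**2 = (6 + H)*23**2 = (6 + H)*529 = 3174 + 529*H)
sqrt(x(117) - 162685) = sqrt((3174 + 529*117) - 162685) = sqrt((3174 + 61893) - 162685) = sqrt(65067 - 162685) = sqrt(-97618) = I*sqrt(97618)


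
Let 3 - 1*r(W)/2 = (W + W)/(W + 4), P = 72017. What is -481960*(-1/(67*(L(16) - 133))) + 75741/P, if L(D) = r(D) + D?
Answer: -170648943163/2755154369 ≈ -61.938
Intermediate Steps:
r(W) = 6 - 4*W/(4 + W) (r(W) = 6 - 2*(W + W)/(W + 4) = 6 - 2*2*W/(4 + W) = 6 - 4*W/(4 + W))
L(D) = D + 2*(12 + D)/(4 + D) (L(D) = 2*(12 + D)/(4 + D) + D = D + 2*(12 + D)/(4 + D))
-481960*(-1/(67*(L(16) - 133))) + 75741/P = -481960*(-1/(67*((24 + 16² + 6*16)/(4 + 16) - 133))) + 75741/72017 = -481960*(-1/(67*((24 + 256 + 96)/20 - 133))) + 75741*(1/72017) = -481960*(-1/(67*((1/20)*376 - 133))) + 75741/72017 = -481960*(-1/(67*(94/5 - 133))) + 75741/72017 = -481960/((-571/5*(-67))) + 75741/72017 = -481960/38257/5 + 75741/72017 = -481960*5/38257 + 75741/72017 = -2409800/38257 + 75741/72017 = -170648943163/2755154369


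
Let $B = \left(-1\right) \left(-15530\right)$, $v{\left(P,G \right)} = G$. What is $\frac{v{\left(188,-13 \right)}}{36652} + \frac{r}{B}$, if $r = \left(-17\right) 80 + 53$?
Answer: $- \frac{24053027}{284602780} \approx -0.084514$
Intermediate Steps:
$B = 15530$
$r = -1307$ ($r = -1360 + 53 = -1307$)
$\frac{v{\left(188,-13 \right)}}{36652} + \frac{r}{B} = - \frac{13}{36652} - \frac{1307}{15530} = - \frac{24053027}{284602780}$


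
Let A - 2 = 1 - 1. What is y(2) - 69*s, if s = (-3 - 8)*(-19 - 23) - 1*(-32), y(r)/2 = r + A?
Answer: -34078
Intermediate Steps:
A = 2 (A = 2 + (1 - 1) = 2 + 0 = 2)
y(r) = 4 + 2*r (y(r) = 2*(r + 2) = 2*(2 + r) = 4 + 2*r)
s = 494 (s = -11*(-42) + 32 = 462 + 32 = 494)
y(2) - 69*s = (4 + 2*2) - 69*494 = (4 + 4) - 34086 = 8 - 34086 = -34078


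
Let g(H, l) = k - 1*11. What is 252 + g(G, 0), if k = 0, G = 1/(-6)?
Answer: 241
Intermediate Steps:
G = -⅙ ≈ -0.16667
g(H, l) = -11 (g(H, l) = 0 - 1*11 = 0 - 11 = -11)
252 + g(G, 0) = 252 - 11 = 241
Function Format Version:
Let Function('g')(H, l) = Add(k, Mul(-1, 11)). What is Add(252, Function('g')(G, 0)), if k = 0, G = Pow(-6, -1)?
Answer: 241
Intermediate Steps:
G = Rational(-1, 6) ≈ -0.16667
Function('g')(H, l) = -11 (Function('g')(H, l) = Add(0, Mul(-1, 11)) = Add(0, -11) = -11)
Add(252, Function('g')(G, 0)) = Add(252, -11) = 241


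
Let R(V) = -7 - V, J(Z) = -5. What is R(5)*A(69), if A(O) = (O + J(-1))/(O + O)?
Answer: -128/23 ≈ -5.5652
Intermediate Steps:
A(O) = (-5 + O)/(2*O) (A(O) = (O - 5)/(O + O) = (-5 + O)/((2*O)) = (-5 + O)*(1/(2*O)) = (-5 + O)/(2*O))
R(5)*A(69) = (-7 - 1*5)*((½)*(-5 + 69)/69) = (-7 - 5)*((½)*(1/69)*64) = -12*32/69 = -128/23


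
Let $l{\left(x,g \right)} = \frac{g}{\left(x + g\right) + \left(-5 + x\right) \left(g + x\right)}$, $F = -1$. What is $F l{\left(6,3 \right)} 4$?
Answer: $- \frac{2}{3} \approx -0.66667$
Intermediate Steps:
$l{\left(x,g \right)} = \frac{g}{g + x + \left(-5 + x\right) \left(g + x\right)}$ ($l{\left(x,g \right)} = \frac{g}{\left(g + x\right) + \left(-5 + x\right) \left(g + x\right)} = \frac{g}{g + x + \left(-5 + x\right) \left(g + x\right)}$)
$F l{\left(6,3 \right)} 4 = - \frac{3}{6^{2} - 12 - 24 + 3 \cdot 6} \cdot 4 = - \frac{3}{36 - 12 - 24 + 18} \cdot 4 = - \frac{3}{18} \cdot 4 = \left(-1\right) \frac{1}{6} \cdot 4 = \left(- \frac{1}{6}\right) 4 = - \frac{2}{3}$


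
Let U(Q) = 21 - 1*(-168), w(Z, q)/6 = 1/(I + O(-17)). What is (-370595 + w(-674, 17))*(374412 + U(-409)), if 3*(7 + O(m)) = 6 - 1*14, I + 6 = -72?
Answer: -36511049490303/263 ≈ -1.3883e+11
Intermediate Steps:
I = -78 (I = -6 - 72 = -78)
O(m) = -29/3 (O(m) = -7 + (6 - 1*14)/3 = -7 + (6 - 14)/3 = -7 + (1/3)*(-8) = -7 - 8/3 = -29/3)
w(Z, q) = -18/263 (w(Z, q) = 6/(-78 - 29/3) = 6/(-263/3) = 6*(-3/263) = -18/263)
U(Q) = 189 (U(Q) = 21 + 168 = 189)
(-370595 + w(-674, 17))*(374412 + U(-409)) = (-370595 - 18/263)*(374412 + 189) = -97466503/263*374601 = -36511049490303/263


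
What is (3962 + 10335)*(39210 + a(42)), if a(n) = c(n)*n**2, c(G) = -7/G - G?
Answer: -502854084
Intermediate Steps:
c(G) = -G - 7/G
a(n) = n**2*(-n - 7/n) (a(n) = (-n - 7/n)*n**2 = n**2*(-n - 7/n))
(3962 + 10335)*(39210 + a(42)) = (3962 + 10335)*(39210 - 1*42*(7 + 42**2)) = 14297*(39210 - 1*42*(7 + 1764)) = 14297*(39210 - 1*42*1771) = 14297*(39210 - 74382) = 14297*(-35172) = -502854084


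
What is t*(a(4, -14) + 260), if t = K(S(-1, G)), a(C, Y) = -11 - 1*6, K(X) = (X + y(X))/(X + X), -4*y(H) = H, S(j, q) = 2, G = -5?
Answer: 729/8 ≈ 91.125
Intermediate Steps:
y(H) = -H/4
K(X) = 3/8 (K(X) = (X - X/4)/(X + X) = (3*X/4)/((2*X)) = (3*X/4)*(1/(2*X)) = 3/8)
a(C, Y) = -17 (a(C, Y) = -11 - 6 = -17)
t = 3/8 ≈ 0.37500
t*(a(4, -14) + 260) = 3*(-17 + 260)/8 = (3/8)*243 = 729/8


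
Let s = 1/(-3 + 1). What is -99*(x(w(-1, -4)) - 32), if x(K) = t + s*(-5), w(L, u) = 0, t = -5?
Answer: 6831/2 ≈ 3415.5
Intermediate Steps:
s = -½ (s = 1/(-2) = -½ ≈ -0.50000)
x(K) = -5/2 (x(K) = -5 - ½*(-5) = -5 + 5/2 = -5/2)
-99*(x(w(-1, -4)) - 32) = -99*(-5/2 - 32) = -99*(-69/2) = 6831/2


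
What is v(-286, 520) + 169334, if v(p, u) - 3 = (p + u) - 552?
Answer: 169019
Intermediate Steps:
v(p, u) = -549 + p + u (v(p, u) = 3 + ((p + u) - 552) = 3 + (-552 + p + u) = -549 + p + u)
v(-286, 520) + 169334 = (-549 - 286 + 520) + 169334 = -315 + 169334 = 169019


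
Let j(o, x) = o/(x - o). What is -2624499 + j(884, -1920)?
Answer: -1839774020/701 ≈ -2.6245e+6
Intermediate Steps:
-2624499 + j(884, -1920) = -2624499 + 884/(-1920 - 1*884) = -2624499 + 884/(-1920 - 884) = -2624499 + 884/(-2804) = -2624499 + 884*(-1/2804) = -2624499 - 221/701 = -1839774020/701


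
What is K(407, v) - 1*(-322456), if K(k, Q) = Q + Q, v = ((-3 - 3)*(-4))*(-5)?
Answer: 322216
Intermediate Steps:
v = -120 (v = -6*(-4)*(-5) = 24*(-5) = -120)
K(k, Q) = 2*Q
K(407, v) - 1*(-322456) = 2*(-120) - 1*(-322456) = -240 + 322456 = 322216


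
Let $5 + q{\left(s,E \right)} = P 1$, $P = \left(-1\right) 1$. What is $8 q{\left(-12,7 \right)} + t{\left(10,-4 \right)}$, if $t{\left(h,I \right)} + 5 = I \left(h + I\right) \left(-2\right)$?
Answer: $-5$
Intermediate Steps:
$P = -1$
$q{\left(s,E \right)} = -6$ ($q{\left(s,E \right)} = -5 - 1 = -6$)
$t{\left(h,I \right)} = -5 + I \left(- 2 I - 2 h\right)$ ($t{\left(h,I \right)} = -5 + I \left(h + I\right) \left(-2\right) = -5 + I \left(I + h\right) \left(-2\right) = -5 + I \left(- 2 I - 2 h\right)$)
$8 q{\left(-12,7 \right)} + t{\left(10,-4 \right)} = 8 \left(-6\right) - \left(5 - 80 + 32\right) = -48 - -43 = -48 + 43 = -5$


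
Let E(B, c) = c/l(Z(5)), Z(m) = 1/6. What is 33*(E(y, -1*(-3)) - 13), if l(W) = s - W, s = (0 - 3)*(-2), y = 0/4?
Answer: -14421/35 ≈ -412.03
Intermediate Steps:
y = 0 (y = 0*(¼) = 0)
s = 6 (s = -3*(-2) = 6)
Z(m) = ⅙
l(W) = 6 - W
E(B, c) = 6*c/35 (E(B, c) = c/(6 - 1*⅙) = c/(6 - ⅙) = c/(35/6) = c*(6/35) = 6*c/35)
33*(E(y, -1*(-3)) - 13) = 33*(6*(-1*(-3))/35 - 13) = 33*((6/35)*3 - 13) = 33*(18/35 - 13) = 33*(-437/35) = -14421/35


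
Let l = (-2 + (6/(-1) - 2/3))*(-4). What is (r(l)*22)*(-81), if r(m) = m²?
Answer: -2141568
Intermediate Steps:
l = 104/3 (l = (-2 + (6*(-1) - 2*⅓))*(-4) = (-2 + (-6 - ⅔))*(-4) = (-2 - 20/3)*(-4) = -26/3*(-4) = 104/3 ≈ 34.667)
(r(l)*22)*(-81) = ((104/3)²*22)*(-81) = ((10816/9)*22)*(-81) = (237952/9)*(-81) = -2141568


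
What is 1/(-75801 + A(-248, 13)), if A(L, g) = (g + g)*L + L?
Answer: -1/82497 ≈ -1.2122e-5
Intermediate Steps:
A(L, g) = L + 2*L*g (A(L, g) = (2*g)*L + L = 2*L*g + L = L + 2*L*g)
1/(-75801 + A(-248, 13)) = 1/(-75801 - 248*(1 + 2*13)) = 1/(-75801 - 248*(1 + 26)) = 1/(-75801 - 248*27) = 1/(-75801 - 6696) = 1/(-82497) = -1/82497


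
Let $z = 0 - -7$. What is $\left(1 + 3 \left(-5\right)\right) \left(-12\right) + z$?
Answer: $175$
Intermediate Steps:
$z = 7$ ($z = 0 + 7 = 7$)
$\left(1 + 3 \left(-5\right)\right) \left(-12\right) + z = \left(1 + 3 \left(-5\right)\right) \left(-12\right) + 7 = \left(1 - 15\right) \left(-12\right) + 7 = \left(-14\right) \left(-12\right) + 7 = 168 + 7 = 175$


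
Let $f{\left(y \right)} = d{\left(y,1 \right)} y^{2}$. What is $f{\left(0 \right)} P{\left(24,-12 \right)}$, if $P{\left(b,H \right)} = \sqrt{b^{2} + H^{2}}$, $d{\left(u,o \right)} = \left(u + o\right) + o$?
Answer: $0$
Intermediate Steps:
$d{\left(u,o \right)} = u + 2 o$ ($d{\left(u,o \right)} = \left(o + u\right) + o = u + 2 o$)
$P{\left(b,H \right)} = \sqrt{H^{2} + b^{2}}$
$f{\left(y \right)} = y^{2} \left(2 + y\right)$ ($f{\left(y \right)} = \left(y + 2 \cdot 1\right) y^{2} = \left(y + 2\right) y^{2} = \left(2 + y\right) y^{2} = y^{2} \left(2 + y\right)$)
$f{\left(0 \right)} P{\left(24,-12 \right)} = 0^{2} \left(2 + 0\right) \sqrt{\left(-12\right)^{2} + 24^{2}} = 0 \cdot 2 \sqrt{144 + 576} = 0 \sqrt{720} = 0 \cdot 12 \sqrt{5} = 0$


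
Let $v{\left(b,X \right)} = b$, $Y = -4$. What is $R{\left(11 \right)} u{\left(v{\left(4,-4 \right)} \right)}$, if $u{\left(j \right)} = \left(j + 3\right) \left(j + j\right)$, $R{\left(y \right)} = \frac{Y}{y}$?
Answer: $- \frac{224}{11} \approx -20.364$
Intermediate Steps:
$R{\left(y \right)} = - \frac{4}{y}$
$u{\left(j \right)} = 2 j \left(3 + j\right)$ ($u{\left(j \right)} = \left(3 + j\right) 2 j = 2 j \left(3 + j\right)$)
$R{\left(11 \right)} u{\left(v{\left(4,-4 \right)} \right)} = - \frac{4}{11} \cdot 2 \cdot 4 \left(3 + 4\right) = \left(-4\right) \frac{1}{11} \cdot 2 \cdot 4 \cdot 7 = \left(- \frac{4}{11}\right) 56 = - \frac{224}{11}$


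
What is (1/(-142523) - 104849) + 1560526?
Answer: 207467453070/142523 ≈ 1.4557e+6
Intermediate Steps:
(1/(-142523) - 104849) + 1560526 = (-1/142523 - 104849) + 1560526 = -14943394028/142523 + 1560526 = 207467453070/142523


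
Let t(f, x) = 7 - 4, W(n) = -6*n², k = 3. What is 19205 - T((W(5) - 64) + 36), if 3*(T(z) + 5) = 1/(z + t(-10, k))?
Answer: 10085251/525 ≈ 19210.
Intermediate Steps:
t(f, x) = 3
T(z) = -5 + 1/(3*(3 + z)) (T(z) = -5 + 1/(3*(z + 3)) = -5 + 1/(3*(3 + z)))
19205 - T((W(5) - 64) + 36) = 19205 - (-44 - 15*((-6*5² - 64) + 36))/(3*(3 + ((-6*5² - 64) + 36))) = 19205 - (-44 - 15*((-6*25 - 64) + 36))/(3*(3 + ((-6*25 - 64) + 36))) = 19205 - (-44 - 15*((-150 - 64) + 36))/(3*(3 + ((-150 - 64) + 36))) = 19205 - (-44 - 15*(-214 + 36))/(3*(3 + (-214 + 36))) = 19205 - (-44 - 15*(-178))/(3*(3 - 178)) = 19205 - (-44 + 2670)/(3*(-175)) = 19205 - (-1)*2626/(3*175) = 19205 - 1*(-2626/525) = 19205 + 2626/525 = 10085251/525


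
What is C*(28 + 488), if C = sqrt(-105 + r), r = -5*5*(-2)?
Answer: 516*I*sqrt(55) ≈ 3826.8*I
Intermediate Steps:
r = 50 (r = -25*(-2) = 50)
C = I*sqrt(55) (C = sqrt(-105 + 50) = sqrt(-55) = I*sqrt(55) ≈ 7.4162*I)
C*(28 + 488) = (I*sqrt(55))*(28 + 488) = (I*sqrt(55))*516 = 516*I*sqrt(55)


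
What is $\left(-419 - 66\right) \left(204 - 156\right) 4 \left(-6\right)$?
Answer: $558720$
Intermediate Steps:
$\left(-419 - 66\right) \left(204 - 156\right) 4 \left(-6\right) = \left(-485\right) 48 \left(-24\right) = \left(-23280\right) \left(-24\right) = 558720$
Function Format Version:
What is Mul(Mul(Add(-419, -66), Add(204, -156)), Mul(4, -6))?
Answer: 558720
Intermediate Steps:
Mul(Mul(Add(-419, -66), Add(204, -156)), Mul(4, -6)) = Mul(Mul(-485, 48), -24) = Mul(-23280, -24) = 558720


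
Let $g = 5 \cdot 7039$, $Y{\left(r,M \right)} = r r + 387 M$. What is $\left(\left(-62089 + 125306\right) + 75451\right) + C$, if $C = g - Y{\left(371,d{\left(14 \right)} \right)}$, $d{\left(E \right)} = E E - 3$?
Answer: $-38469$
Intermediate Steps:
$d{\left(E \right)} = -3 + E^{2}$ ($d{\left(E \right)} = E^{2} - 3 = -3 + E^{2}$)
$Y{\left(r,M \right)} = r^{2} + 387 M$
$g = 35195$
$C = -177137$ ($C = 35195 - \left(371^{2} + 387 \left(-3 + 14^{2}\right)\right) = 35195 - \left(137641 + 387 \left(-3 + 196\right)\right) = 35195 - \left(137641 + 387 \cdot 193\right) = 35195 - \left(137641 + 74691\right) = 35195 - 212332 = -177137$)
$\left(\left(-62089 + 125306\right) + 75451\right) + C = \left(\left(-62089 + 125306\right) + 75451\right) - 177137 = \left(63217 + 75451\right) - 177137 = 138668 - 177137 = -38469$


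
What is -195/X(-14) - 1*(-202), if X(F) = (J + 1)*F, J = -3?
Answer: 5461/28 ≈ 195.04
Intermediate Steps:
X(F) = -2*F (X(F) = (-3 + 1)*F = -2*F)
-195/X(-14) - 1*(-202) = -195/((-2*(-14))) - 1*(-202) = -195/28 + 202 = 5461/28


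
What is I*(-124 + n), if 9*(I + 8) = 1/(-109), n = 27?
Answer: 761353/981 ≈ 776.10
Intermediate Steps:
I = -7849/981 (I = -8 + (1/9)/(-109) = -8 + (1/9)*(-1/109) = -8 - 1/981 = -7849/981 ≈ -8.0010)
I*(-124 + n) = -7849*(-124 + 27)/981 = -7849/981*(-97) = 761353/981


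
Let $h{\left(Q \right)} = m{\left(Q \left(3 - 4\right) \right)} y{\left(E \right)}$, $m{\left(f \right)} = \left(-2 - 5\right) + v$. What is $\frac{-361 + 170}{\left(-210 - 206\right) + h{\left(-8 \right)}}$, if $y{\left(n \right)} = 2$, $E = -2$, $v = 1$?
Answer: $\frac{191}{428} \approx 0.44626$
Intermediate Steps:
$m{\left(f \right)} = -6$ ($m{\left(f \right)} = \left(-2 - 5\right) + 1 = -7 + 1 = -6$)
$h{\left(Q \right)} = -12$ ($h{\left(Q \right)} = \left(-6\right) 2 = -12$)
$\frac{-361 + 170}{\left(-210 - 206\right) + h{\left(-8 \right)}} = \frac{-361 + 170}{\left(-210 - 206\right) - 12} = - \frac{191}{-416 - 12} = - \frac{191}{-428} = \left(-191\right) \left(- \frac{1}{428}\right) = \frac{191}{428}$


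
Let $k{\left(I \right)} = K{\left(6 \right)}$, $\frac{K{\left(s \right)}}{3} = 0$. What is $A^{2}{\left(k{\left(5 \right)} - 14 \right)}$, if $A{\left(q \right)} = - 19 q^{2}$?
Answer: $13868176$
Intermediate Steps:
$K{\left(s \right)} = 0$ ($K{\left(s \right)} = 3 \cdot 0 = 0$)
$k{\left(I \right)} = 0$
$A^{2}{\left(k{\left(5 \right)} - 14 \right)} = \left(- 19 \left(0 - 14\right)^{2}\right)^{2} = \left(- 19 \left(-14\right)^{2}\right)^{2} = \left(\left(-19\right) 196\right)^{2} = \left(-3724\right)^{2} = 13868176$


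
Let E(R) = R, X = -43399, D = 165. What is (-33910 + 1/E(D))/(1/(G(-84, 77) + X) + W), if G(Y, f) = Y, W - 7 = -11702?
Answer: 22117623997/7628005290 ≈ 2.8995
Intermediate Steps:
W = -11695 (W = 7 - 11702 = -11695)
(-33910 + 1/E(D))/(1/(G(-84, 77) + X) + W) = (-33910 + 1/165)/(1/(-84 - 43399) - 11695) = (-33910 + 1/165)/(1/(-43483) - 11695) = -5595149/(165*(-1/43483 - 11695)) = -5595149/(165*(-508533686/43483)) = -5595149/165*(-43483/508533686) = 22117623997/7628005290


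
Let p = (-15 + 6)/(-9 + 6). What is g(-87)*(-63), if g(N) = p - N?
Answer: -5670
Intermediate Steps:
p = 3 (p = -9/(-3) = -9*(-1/3) = 3)
g(N) = 3 - N
g(-87)*(-63) = (3 - 1*(-87))*(-63) = (3 + 87)*(-63) = 90*(-63) = -5670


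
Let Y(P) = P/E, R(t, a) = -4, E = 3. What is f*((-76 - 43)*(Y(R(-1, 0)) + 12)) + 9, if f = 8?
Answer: -30437/3 ≈ -10146.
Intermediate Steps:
Y(P) = P/3
f*((-76 - 43)*(Y(R(-1, 0)) + 12)) + 9 = 8*((-76 - 43)*((⅓)*(-4) + 12)) + 9 = 8*(-119*(-4/3 + 12)) + 9 = 8*(-119*32/3) + 9 = 8*(-3808/3) + 9 = -30464/3 + 9 = -30437/3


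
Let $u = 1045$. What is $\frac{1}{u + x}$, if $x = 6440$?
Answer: $\frac{1}{7485} \approx 0.0001336$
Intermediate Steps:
$\frac{1}{u + x} = \frac{1}{1045 + 6440} = \frac{1}{7485}$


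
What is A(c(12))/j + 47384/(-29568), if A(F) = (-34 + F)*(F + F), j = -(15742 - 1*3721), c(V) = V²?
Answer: -62763221/14809872 ≈ -4.2379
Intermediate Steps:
j = -12021 (j = -(15742 - 3721) = -1*12021 = -12021)
A(F) = 2*F*(-34 + F) (A(F) = (-34 + F)*(2*F) = 2*F*(-34 + F))
A(c(12))/j + 47384/(-29568) = (2*12²*(-34 + 12²))/(-12021) + 47384/(-29568) = (2*144*(-34 + 144))*(-1/12021) + 47384*(-1/29568) = (2*144*110)*(-1/12021) - 5923/3696 = 31680*(-1/12021) - 5923/3696 = -10560/4007 - 5923/3696 = -62763221/14809872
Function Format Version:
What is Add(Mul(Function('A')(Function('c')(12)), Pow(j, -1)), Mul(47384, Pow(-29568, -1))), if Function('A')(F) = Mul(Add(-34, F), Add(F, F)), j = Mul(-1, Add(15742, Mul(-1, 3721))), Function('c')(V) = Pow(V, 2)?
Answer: Rational(-62763221, 14809872) ≈ -4.2379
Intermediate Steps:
j = -12021 (j = Mul(-1, Add(15742, -3721)) = Mul(-1, 12021) = -12021)
Function('A')(F) = Mul(2, F, Add(-34, F)) (Function('A')(F) = Mul(Add(-34, F), Mul(2, F)) = Mul(2, F, Add(-34, F)))
Add(Mul(Function('A')(Function('c')(12)), Pow(j, -1)), Mul(47384, Pow(-29568, -1))) = Add(Mul(Mul(2, Pow(12, 2), Add(-34, Pow(12, 2))), Pow(-12021, -1)), Mul(47384, Pow(-29568, -1))) = Add(Mul(Mul(2, 144, Add(-34, 144)), Rational(-1, 12021)), Mul(47384, Rational(-1, 29568))) = Add(Mul(Mul(2, 144, 110), Rational(-1, 12021)), Rational(-5923, 3696)) = Add(Mul(31680, Rational(-1, 12021)), Rational(-5923, 3696)) = Add(Rational(-10560, 4007), Rational(-5923, 3696)) = Rational(-62763221, 14809872)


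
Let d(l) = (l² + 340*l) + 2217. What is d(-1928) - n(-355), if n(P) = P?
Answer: 3064236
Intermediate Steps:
d(l) = 2217 + l² + 340*l
d(-1928) - n(-355) = (2217 + (-1928)² + 340*(-1928)) - 1*(-355) = (2217 + 3717184 - 655520) + 355 = 3063881 + 355 = 3064236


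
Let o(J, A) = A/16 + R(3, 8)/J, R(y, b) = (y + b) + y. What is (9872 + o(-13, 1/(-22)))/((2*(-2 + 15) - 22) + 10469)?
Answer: 45169331/47924448 ≈ 0.94251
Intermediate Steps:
R(y, b) = b + 2*y (R(y, b) = (b + y) + y = b + 2*y)
o(J, A) = 14/J + A/16 (o(J, A) = A/16 + (8 + 2*3)/J = A*(1/16) + (8 + 6)/J = A/16 + 14/J = 14/J + A/16)
(9872 + o(-13, 1/(-22)))/((2*(-2 + 15) - 22) + 10469) = (9872 + (14/(-13) + (1/16)/(-22)))/((2*(-2 + 15) - 22) + 10469) = (9872 + (14*(-1/13) + (1/16)*(-1/22)))/((2*13 - 22) + 10469) = (9872 + (-14/13 - 1/352))/((26 - 22) + 10469) = (9872 - 4941/4576)/(4 + 10469) = (45169331/4576)/10473 = (45169331/4576)*(1/10473) = 45169331/47924448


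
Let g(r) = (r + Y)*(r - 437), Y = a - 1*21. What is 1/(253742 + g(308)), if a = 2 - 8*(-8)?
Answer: 1/208205 ≈ 4.8030e-6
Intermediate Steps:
a = 66 (a = 2 + 64 = 66)
Y = 45 (Y = 66 - 1*21 = 66 - 21 = 45)
g(r) = (-437 + r)*(45 + r) (g(r) = (r + 45)*(r - 437) = (45 + r)*(-437 + r) = (-437 + r)*(45 + r))
1/(253742 + g(308)) = 1/(253742 + (-19665 + 308² - 392*308)) = 1/(253742 + (-19665 + 94864 - 120736)) = 1/(253742 - 45537) = 1/208205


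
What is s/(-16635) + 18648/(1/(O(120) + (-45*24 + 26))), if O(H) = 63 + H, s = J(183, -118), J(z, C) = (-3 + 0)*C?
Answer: -90064152478/5545 ≈ -1.6242e+7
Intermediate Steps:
J(z, C) = -3*C
s = 354 (s = -3*(-118) = 354)
s/(-16635) + 18648/(1/(O(120) + (-45*24 + 26))) = 354/(-16635) + 18648/(1/((63 + 120) + (-45*24 + 26))) = 354*(-1/16635) + 18648/(1/(183 + (-1080 + 26))) = -118/5545 + 18648/(1/(183 - 1054)) = -118/5545 + 18648/(1/(-871)) = -118/5545 + 18648/(-1/871) = -118/5545 + 18648*(-871) = -118/5545 - 16242408 = -90064152478/5545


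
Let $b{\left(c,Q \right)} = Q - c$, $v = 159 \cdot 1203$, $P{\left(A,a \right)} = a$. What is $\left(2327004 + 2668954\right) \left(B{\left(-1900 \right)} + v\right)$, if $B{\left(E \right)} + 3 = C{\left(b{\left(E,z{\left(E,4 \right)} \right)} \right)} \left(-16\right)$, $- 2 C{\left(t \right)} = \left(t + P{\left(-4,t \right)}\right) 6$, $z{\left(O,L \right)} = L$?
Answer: $1868778057564$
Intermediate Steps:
$v = 191277$
$C{\left(t \right)} = - 6 t$ ($C{\left(t \right)} = - \frac{\left(t + t\right) 6}{2} = - \frac{2 t 6}{2} = - \frac{12 t}{2} = - 6 t$)
$B{\left(E \right)} = 381 - 96 E$ ($B{\left(E \right)} = -3 + - 6 \left(4 - E\right) \left(-16\right) = -3 + \left(-24 + 6 E\right) \left(-16\right) = -3 - \left(-384 + 96 E\right) = 381 - 96 E$)
$\left(2327004 + 2668954\right) \left(B{\left(-1900 \right)} + v\right) = \left(2327004 + 2668954\right) \left(\left(381 - -182400\right) + 191277\right) = 4995958 \left(\left(381 + 182400\right) + 191277\right) = 4995958 \left(182781 + 191277\right) = 4995958 \cdot 374058 = 1868778057564$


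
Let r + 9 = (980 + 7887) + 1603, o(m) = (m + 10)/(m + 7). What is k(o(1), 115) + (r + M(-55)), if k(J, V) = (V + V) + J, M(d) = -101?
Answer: 84731/8 ≈ 10591.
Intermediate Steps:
o(m) = (10 + m)/(7 + m)
r = 10461 (r = -9 + ((980 + 7887) + 1603) = -9 + (8867 + 1603) = -9 + 10470 = 10461)
k(J, V) = J + 2*V (k(J, V) = 2*V + J = J + 2*V)
k(o(1), 115) + (r + M(-55)) = ((10 + 1)/(7 + 1) + 2*115) + (10461 - 101) = (11/8 + 230) + 10360 = 1851/8 + 10360 = 84731/8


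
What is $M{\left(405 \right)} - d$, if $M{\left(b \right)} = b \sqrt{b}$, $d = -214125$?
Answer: $214125 + 3645 \sqrt{5} \approx 2.2228 \cdot 10^{5}$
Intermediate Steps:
$M{\left(b \right)} = b^{\frac{3}{2}}$
$M{\left(405 \right)} - d = 405^{\frac{3}{2}} - -214125 = 3645 \sqrt{5} + 214125 = 214125 + 3645 \sqrt{5}$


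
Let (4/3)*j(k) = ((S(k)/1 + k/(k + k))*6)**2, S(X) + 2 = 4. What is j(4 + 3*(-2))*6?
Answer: 2025/2 ≈ 1012.5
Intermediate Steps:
S(X) = 2 (S(X) = -2 + 4 = 2)
j(k) = 675/4 (j(k) = 3*((2/1 + k/(k + k))*6)**2/4 = 3*((2*1 + k/((2*k)))*6)**2/4 = 3*((2 + k*(1/(2*k)))*6)**2/4 = 3*((2 + 1/2)*6)**2/4 = 3*((5/2)*6)**2/4 = (3/4)*15**2 = (3/4)*225 = 675/4)
j(4 + 3*(-2))*6 = (675/4)*6 = 2025/2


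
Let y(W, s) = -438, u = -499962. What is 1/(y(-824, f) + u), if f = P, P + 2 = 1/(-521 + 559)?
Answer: -1/500400 ≈ -1.9984e-6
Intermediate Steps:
P = -75/38 (P = -2 + 1/(-521 + 559) = -2 + 1/38 = -75/38 ≈ -1.9737)
f = -75/38 ≈ -1.9737
1/(y(-824, f) + u) = 1/(-438 - 499962) = 1/(-500400) = -1/500400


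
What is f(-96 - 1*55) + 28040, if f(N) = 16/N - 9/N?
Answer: 4234033/151 ≈ 28040.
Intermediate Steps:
f(N) = 7/N
f(-96 - 1*55) + 28040 = 7/(-96 - 1*55) + 28040 = 7/(-96 - 55) + 28040 = 7/(-151) + 28040 = 7*(-1/151) + 28040 = -7/151 + 28040 = 4234033/151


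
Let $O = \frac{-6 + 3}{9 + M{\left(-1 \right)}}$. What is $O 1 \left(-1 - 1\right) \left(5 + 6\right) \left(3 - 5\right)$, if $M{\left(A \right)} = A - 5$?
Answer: $-44$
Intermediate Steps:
$M{\left(A \right)} = -5 + A$
$O = -1$ ($O = \frac{-6 + 3}{9 - 6} = - \frac{3}{9 - 6} = - \frac{3}{3} = \left(-3\right) \frac{1}{3} = -1$)
$O 1 \left(-1 - 1\right) \left(5 + 6\right) \left(3 - 5\right) = \left(-1\right) 1 \left(-1 - 1\right) \left(5 + 6\right) \left(3 - 5\right) = - \left(-2\right) 11 \left(-2\right) = - \left(-22\right) \left(-2\right) = \left(-1\right) 44 = -44$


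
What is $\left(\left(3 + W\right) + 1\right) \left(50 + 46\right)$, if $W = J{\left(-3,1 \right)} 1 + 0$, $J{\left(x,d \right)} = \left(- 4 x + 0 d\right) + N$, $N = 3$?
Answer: $1824$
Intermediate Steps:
$J{\left(x,d \right)} = 3 - 4 x$ ($J{\left(x,d \right)} = \left(- 4 x + 0 d\right) + 3 = \left(- 4 x + 0\right) + 3 = - 4 x + 3 = 3 - 4 x$)
$W = 15$ ($W = \left(3 - -12\right) 1 + 0 = \left(3 + 12\right) 1 + 0 = 15 \cdot 1 + 0 = 15 + 0 = 15$)
$\left(\left(3 + W\right) + 1\right) \left(50 + 46\right) = \left(\left(3 + 15\right) + 1\right) \left(50 + 46\right) = \left(18 + 1\right) 96 = 19 \cdot 96 = 1824$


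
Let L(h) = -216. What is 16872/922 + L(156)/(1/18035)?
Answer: -1795844724/461 ≈ -3.8955e+6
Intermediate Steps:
16872/922 + L(156)/(1/18035) = 16872/922 - 216/(1/18035) = 16872*(1/922) - 216/1/18035 = 8436/461 - 216*18035 = 8436/461 - 3895560 = -1795844724/461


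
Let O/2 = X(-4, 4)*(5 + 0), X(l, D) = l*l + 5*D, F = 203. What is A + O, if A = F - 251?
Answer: 312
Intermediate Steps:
X(l, D) = l² + 5*D
O = 360 (O = 2*(((-4)² + 5*4)*(5 + 0)) = 2*((16 + 20)*5) = 2*(36*5) = 2*180 = 360)
A = -48 (A = 203 - 251 = -48)
A + O = -48 + 360 = 312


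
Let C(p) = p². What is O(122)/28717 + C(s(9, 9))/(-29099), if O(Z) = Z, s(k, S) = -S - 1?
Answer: 678378/835635983 ≈ 0.00081181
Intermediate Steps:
s(k, S) = -1 - S
O(122)/28717 + C(s(9, 9))/(-29099) = 122/28717 + (-1 - 1*9)²/(-29099) = 122*(1/28717) + (-1 - 9)²*(-1/29099) = 122/28717 + (-10)²*(-1/29099) = 122/28717 + 100*(-1/29099) = 122/28717 - 100/29099 = 678378/835635983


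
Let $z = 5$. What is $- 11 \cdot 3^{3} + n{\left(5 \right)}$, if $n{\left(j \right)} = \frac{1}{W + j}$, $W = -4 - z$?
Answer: $- \frac{1189}{4} \approx -297.25$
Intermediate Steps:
$W = -9$ ($W = -4 - 5 = -9$)
$n{\left(j \right)} = \frac{1}{-9 + j}$
$- 11 \cdot 3^{3} + n{\left(5 \right)} = - 11 \cdot 3^{3} + \frac{1}{-9 + 5} = \left(-11\right) 27 + \frac{1}{-4} = -297 - \frac{1}{4} = - \frac{1189}{4}$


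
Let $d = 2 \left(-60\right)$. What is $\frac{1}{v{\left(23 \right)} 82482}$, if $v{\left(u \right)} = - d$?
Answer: $\frac{1}{9897840} \approx 1.0103 \cdot 10^{-7}$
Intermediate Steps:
$d = -120$
$v{\left(u \right)} = 120$ ($v{\left(u \right)} = \left(-1\right) \left(-120\right) = 120$)
$\frac{1}{v{\left(23 \right)} 82482} = \frac{1}{120 \cdot 82482} = \frac{1}{120} \cdot \frac{1}{82482} = \frac{1}{9897840}$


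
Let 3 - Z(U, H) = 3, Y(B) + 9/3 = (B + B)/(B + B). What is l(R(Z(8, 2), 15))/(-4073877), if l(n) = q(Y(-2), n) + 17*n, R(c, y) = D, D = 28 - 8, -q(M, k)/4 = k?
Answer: -260/4073877 ≈ -6.3821e-5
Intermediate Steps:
Y(B) = -2 (Y(B) = -3 + (B + B)/(B + B) = -3 + (2*B)/((2*B)) = -3 + (2*B)*(1/(2*B)) = -3 + 1 = -2)
q(M, k) = -4*k
D = 20
Z(U, H) = 0 (Z(U, H) = 3 - 1*3 = 3 - 3 = 0)
R(c, y) = 20
l(n) = 13*n (l(n) = -4*n + 17*n = 13*n)
l(R(Z(8, 2), 15))/(-4073877) = (13*20)/(-4073877) = 260*(-1/4073877) = -260/4073877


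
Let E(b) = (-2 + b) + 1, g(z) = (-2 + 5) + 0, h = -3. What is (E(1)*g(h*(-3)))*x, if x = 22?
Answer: 0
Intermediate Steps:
g(z) = 3 (g(z) = 3 + 0 = 3)
E(b) = -1 + b
(E(1)*g(h*(-3)))*x = ((-1 + 1)*3)*22 = (0*3)*22 = 0*22 = 0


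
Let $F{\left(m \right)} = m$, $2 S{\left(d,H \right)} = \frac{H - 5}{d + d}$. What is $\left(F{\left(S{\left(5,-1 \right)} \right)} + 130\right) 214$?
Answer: $\frac{138779}{5} \approx 27756.0$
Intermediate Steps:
$S{\left(d,H \right)} = \frac{-5 + H}{4 d}$ ($S{\left(d,H \right)} = \frac{\left(H - 5\right) \frac{1}{d + d}}{2} = \frac{\left(-5 + H\right) \frac{1}{2 d}}{2} = \frac{\frac{1}{2} \frac{1}{d} \left(-5 + H\right)}{2} = \frac{-5 + H}{4 d}$)
$\left(F{\left(S{\left(5,-1 \right)} \right)} + 130\right) 214 = \left(\frac{-5 - 1}{4 \cdot 5} + 130\right) 214 = \left(\frac{1}{4} \cdot \frac{1}{5} \left(-6\right) + 130\right) 214 = \left(- \frac{3}{10} + 130\right) 214 = \frac{1297}{10} \cdot 214 = \frac{138779}{5}$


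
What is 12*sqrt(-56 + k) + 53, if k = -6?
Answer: 53 + 12*I*sqrt(62) ≈ 53.0 + 94.488*I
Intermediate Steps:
12*sqrt(-56 + k) + 53 = 12*sqrt(-56 - 6) + 53 = 12*sqrt(-62) + 53 = 12*(I*sqrt(62)) + 53 = 12*I*sqrt(62) + 53 = 53 + 12*I*sqrt(62)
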